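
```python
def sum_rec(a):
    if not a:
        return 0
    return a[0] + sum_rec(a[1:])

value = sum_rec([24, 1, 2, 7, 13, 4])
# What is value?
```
Call trace:
sum_rec(a=[24, 1, 2, 7, 13, 4])
  sum_rec(a=[1, 2, 7, 13, 4])
    sum_rec(a=[2, 7, 13, 4])
      sum_rec(a=[7, 13, 4])
        sum_rec(a=[13, 4])
          sum_rec(a=[4])
            sum_rec(a=[])
            -> return 0
          -> return 4
        -> return 17
      -> return 24
    -> return 26
  -> return 27
-> return 51

Final answer: 51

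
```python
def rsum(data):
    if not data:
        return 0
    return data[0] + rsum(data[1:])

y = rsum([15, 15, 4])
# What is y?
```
Call trace:
rsum(data=[15, 15, 4])
  rsum(data=[15, 4])
    rsum(data=[4])
      rsum(data=[])
      -> return 0
    -> return 4
  -> return 19
-> return 34

Final answer: 34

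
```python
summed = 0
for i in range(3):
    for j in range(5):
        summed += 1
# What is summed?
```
Trace:
  summed=0
  summed=1, i=0, j=0
  summed=2, i=0, j=1
  summed=3, i=0, j=2
  summed=4, i=0, j=3
  summed=5, i=0, j=4
  summed=6, i=1, j=0
  summed=7, i=1, j=1
  summed=8, i=1, j=2
  summed=9, i=1, j=3
  summed=10, i=1, j=4
  summed=11, i=2, j=0
  summed=12, i=2, j=1
  summed=13, i=2, j=2
  summed=14, i=2, j=3
  summed=15, i=2, j=4

Final answer: 15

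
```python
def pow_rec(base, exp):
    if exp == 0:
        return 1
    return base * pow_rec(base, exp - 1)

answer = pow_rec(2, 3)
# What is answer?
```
Call trace:
pow_rec(base=2, exp=3)
  pow_rec(base=2, exp=2)
    pow_rec(base=2, exp=1)
      pow_rec(base=2, exp=0)
      -> return 1
    -> return 2
  -> return 4
-> return 8

Final answer: 8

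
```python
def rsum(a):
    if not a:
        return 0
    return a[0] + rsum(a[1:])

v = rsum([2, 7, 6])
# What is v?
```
Call trace:
rsum(a=[2, 7, 6])
  rsum(a=[7, 6])
    rsum(a=[6])
      rsum(a=[])
      -> return 0
    -> return 6
  -> return 13
-> return 15

Final answer: 15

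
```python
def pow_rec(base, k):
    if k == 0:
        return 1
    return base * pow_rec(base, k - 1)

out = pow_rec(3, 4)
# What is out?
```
Call trace:
pow_rec(base=3, k=4)
  pow_rec(base=3, k=3)
    pow_rec(base=3, k=2)
      pow_rec(base=3, k=1)
        pow_rec(base=3, k=0)
        -> return 1
      -> return 3
    -> return 9
  -> return 27
-> return 81

Final answer: 81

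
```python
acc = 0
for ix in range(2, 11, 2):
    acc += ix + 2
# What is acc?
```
Trace:
  acc=0
  acc=4, ix=2
  acc=10, ix=4
  acc=18, ix=6
  acc=28, ix=8
  acc=40, ix=10

Final answer: 40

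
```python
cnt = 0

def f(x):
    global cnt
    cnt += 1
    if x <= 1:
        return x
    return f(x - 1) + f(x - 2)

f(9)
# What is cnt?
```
Call trace (a repeated sub-call is expanded the first time; later identical calls just restate its return value):
f(x=9)
  f(x=8)
    f(x=7)
      f(x=6)
        f(x=5)
          f(x=4)
            f(x=3)
              f(x=2)
                f(x=1)
                -> return 1
                f(x=0)
                -> return 0
              -> return 1
              f(x=1)
              -> return 1
            -> return 2
            f(x=2) -> return 1  (same call as traced above)
          -> return 3
          f(x=3) -> return 2  (same call as traced above)
        -> return 5
        f(x=4) -> return 3  (same call as traced above)
      -> return 8
      f(x=5) -> return 5  (same call as traced above)
    -> return 13
    f(x=6) -> return 8  (same call as traced above)
  -> return 21
  f(x=7) -> return 13  (same call as traced above)
-> return 34

cnt is incremented once per call, so count the calls in each subtree. Let C(x) = number of calls made by f(x).
C(0) = C(1) = 1 (base case, no recursion); C(x) = 1 + C(x - 1) + C(x - 2) otherwise.
C(2) = 1 + C(1) + C(0) = 1 + 1 + 1 = 3
C(3) = 1 + C(2) + C(1) = 1 + 3 + 1 = 5
C(4) = 1 + C(3) + C(2) = 1 + 5 + 3 = 9
C(5) = 1 + C(4) + C(3) = 1 + 9 + 5 = 15
C(6) = 1 + C(5) + C(4) = 1 + 15 + 9 = 25
C(7) = 1 + C(6) + C(5) = 1 + 25 + 15 = 41
C(8) = 1 + C(7) + C(6) = 1 + 41 + 25 = 67
C(9) = 1 + C(8) + C(7) = 1 + 67 + 41 = 109
cnt = C(9) = 109

Final answer: 109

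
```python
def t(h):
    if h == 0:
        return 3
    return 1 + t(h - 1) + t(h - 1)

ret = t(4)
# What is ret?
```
Call trace (a repeated sub-call is expanded the first time; later identical calls just restate its return value):
t(h=4)
  t(h=3)
    t(h=2)
      t(h=1)
        t(h=0)
        -> return 3
        t(h=0)
        -> return 3
      -> return 7
      t(h=1) -> return 7  (same call as traced above)
    -> return 15
    t(h=2) -> return 15  (same call as traced above)
  -> return 31
  t(h=3) -> return 31  (same call as traced above)
-> return 63

Final answer: 63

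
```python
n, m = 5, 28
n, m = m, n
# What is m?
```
Trace:
  n=5, m=28
  n=28, m=5

Final answer: 5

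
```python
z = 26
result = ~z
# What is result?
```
Trace:
  z=26
  z=26, result=-27

Final answer: -27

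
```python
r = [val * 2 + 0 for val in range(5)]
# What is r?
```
Trace:
  val=0
  val=1
  val=2
  val=3
  val=4
  r=[0, 2, 4, 6, 8]

Final answer: [0, 2, 4, 6, 8]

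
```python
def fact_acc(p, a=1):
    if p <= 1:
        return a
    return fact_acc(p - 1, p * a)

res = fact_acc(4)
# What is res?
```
Call trace:
fact_acc(p=4, a=1)
  fact_acc(p=3, a=4)
    fact_acc(p=2, a=12)
      fact_acc(p=1, a=24)
      -> return 24
    -> return 24
  -> return 24
-> return 24

Final answer: 24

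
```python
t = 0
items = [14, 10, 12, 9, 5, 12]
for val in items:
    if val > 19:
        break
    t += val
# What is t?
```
Trace:
  t=0
  t=14, val=14
  t=24, val=10
  t=36, val=12
  t=45, val=9
  t=50, val=5
  t=62, val=12

Final answer: 62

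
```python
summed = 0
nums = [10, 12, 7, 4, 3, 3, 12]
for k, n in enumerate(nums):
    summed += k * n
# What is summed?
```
Trace:
  summed=0
  summed=0, k=0, n=10
  summed=12, k=1, n=12
  summed=26, k=2, n=7
  summed=38, k=3, n=4
  summed=50, k=4, n=3
  summed=65, k=5, n=3
  summed=137, k=6, n=12

Final answer: 137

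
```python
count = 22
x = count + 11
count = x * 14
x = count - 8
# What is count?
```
Trace:
  count=22
  count=22, x=33
  count=462, x=33
  count=462, x=454

Final answer: 462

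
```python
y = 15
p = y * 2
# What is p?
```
Trace:
  y=15
  y=15, p=30

Final answer: 30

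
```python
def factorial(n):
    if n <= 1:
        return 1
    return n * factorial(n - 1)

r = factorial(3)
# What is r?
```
Call trace:
factorial(n=3)
  factorial(n=2)
    factorial(n=1)
    -> return 1
  -> return 2
-> return 6

Final answer: 6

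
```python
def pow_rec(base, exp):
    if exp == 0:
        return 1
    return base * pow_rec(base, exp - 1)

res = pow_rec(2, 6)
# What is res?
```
Call trace:
pow_rec(base=2, exp=6)
  pow_rec(base=2, exp=5)
    pow_rec(base=2, exp=4)
      pow_rec(base=2, exp=3)
        pow_rec(base=2, exp=2)
          pow_rec(base=2, exp=1)
            pow_rec(base=2, exp=0)
            -> return 1
          -> return 2
        -> return 4
      -> return 8
    -> return 16
  -> return 32
-> return 64

Final answer: 64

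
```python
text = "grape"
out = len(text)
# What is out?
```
Trace:
  text='grape'
  text='grape', out=5

Final answer: 5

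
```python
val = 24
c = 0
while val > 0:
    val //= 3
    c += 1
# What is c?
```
Trace:
  val=24
  val=24, c=0
  val=8, c=1
  val=2, c=2
  val=0, c=3

Final answer: 3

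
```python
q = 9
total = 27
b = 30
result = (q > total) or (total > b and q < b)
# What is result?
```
Trace:
  q=9
  q=9, total=27
  q=9, total=27, b=30
  q=9, total=27, b=30, result=False

Final answer: False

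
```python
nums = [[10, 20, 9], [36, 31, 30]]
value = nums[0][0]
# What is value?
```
Trace:
  nums=[[10, 20, 9], [36, 31, 30]]
  nums=[[10, 20, 9], [36, 31, 30]], value=10

Final answer: 10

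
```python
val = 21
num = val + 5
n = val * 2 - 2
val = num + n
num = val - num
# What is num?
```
Trace:
  val=21
  val=21, num=26
  val=21, num=26, n=40
  val=66, num=26, n=40
  val=66, num=40, n=40

Final answer: 40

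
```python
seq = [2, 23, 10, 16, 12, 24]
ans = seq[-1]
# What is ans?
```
Trace:
  seq=[2, 23, 10, 16, 12, 24]
  seq=[2, 23, 10, 16, 12, 24], ans=24

Final answer: 24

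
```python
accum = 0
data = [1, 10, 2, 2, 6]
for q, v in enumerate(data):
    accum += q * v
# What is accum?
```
Trace:
  accum=0
  accum=0, q=0, v=1
  accum=10, q=1, v=10
  accum=14, q=2, v=2
  accum=20, q=3, v=2
  accum=44, q=4, v=6

Final answer: 44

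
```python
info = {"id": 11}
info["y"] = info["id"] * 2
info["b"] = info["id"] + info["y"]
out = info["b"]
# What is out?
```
Trace:
  info={'id': 11}
  info={'id': 11, 'y': 22}
  info={'id': 11, 'y': 22, 'b': 33}
  info={'id': 11, 'y': 22, 'b': 33}, out=33

Final answer: 33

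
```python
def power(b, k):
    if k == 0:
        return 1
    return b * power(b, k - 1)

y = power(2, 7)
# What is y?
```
Call trace:
power(b=2, k=7)
  power(b=2, k=6)
    power(b=2, k=5)
      power(b=2, k=4)
        power(b=2, k=3)
          power(b=2, k=2)
            power(b=2, k=1)
              power(b=2, k=0)
              -> return 1
            -> return 2
          -> return 4
        -> return 8
      -> return 16
    -> return 32
  -> return 64
-> return 128

Final answer: 128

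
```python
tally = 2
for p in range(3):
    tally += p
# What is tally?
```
Trace:
  tally=2
  tally=2, p=0
  tally=3, p=1
  tally=5, p=2

Final answer: 5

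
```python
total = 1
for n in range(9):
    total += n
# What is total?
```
Trace:
  total=1
  total=1, n=0
  total=2, n=1
  total=4, n=2
  total=7, n=3
  total=11, n=4
  total=16, n=5
  total=22, n=6
  total=29, n=7
  total=37, n=8

Final answer: 37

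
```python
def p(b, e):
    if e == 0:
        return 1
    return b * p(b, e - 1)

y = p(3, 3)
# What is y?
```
Call trace:
p(b=3, e=3)
  p(b=3, e=2)
    p(b=3, e=1)
      p(b=3, e=0)
      -> return 1
    -> return 3
  -> return 9
-> return 27

Final answer: 27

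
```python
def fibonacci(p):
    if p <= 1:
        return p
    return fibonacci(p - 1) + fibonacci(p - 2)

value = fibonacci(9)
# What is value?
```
Call trace (a repeated sub-call is expanded the first time; later identical calls just restate its return value):
fibonacci(p=9)
  fibonacci(p=8)
    fibonacci(p=7)
      fibonacci(p=6)
        fibonacci(p=5)
          fibonacci(p=4)
            fibonacci(p=3)
              fibonacci(p=2)
                fibonacci(p=1)
                -> return 1
                fibonacci(p=0)
                -> return 0
              -> return 1
              fibonacci(p=1)
              -> return 1
            -> return 2
            fibonacci(p=2) -> return 1  (same call as traced above)
          -> return 3
          fibonacci(p=3) -> return 2  (same call as traced above)
        -> return 5
        fibonacci(p=4) -> return 3  (same call as traced above)
      -> return 8
      fibonacci(p=5) -> return 5  (same call as traced above)
    -> return 13
    fibonacci(p=6) -> return 8  (same call as traced above)
  -> return 21
  fibonacci(p=7) -> return 13  (same call as traced above)
-> return 34

Final answer: 34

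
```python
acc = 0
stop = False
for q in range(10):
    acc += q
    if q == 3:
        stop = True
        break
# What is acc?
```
Trace:
  acc=0
  acc=0, stop=False
  acc=0, stop=False, q=0
  acc=1, stop=False, q=1
  acc=3, stop=False, q=2
  acc=6, stop=True, q=3

Final answer: 6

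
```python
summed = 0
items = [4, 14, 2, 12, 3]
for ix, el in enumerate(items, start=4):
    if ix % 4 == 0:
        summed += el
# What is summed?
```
Trace:
  summed=0
  summed=4, ix=4, el=4
  summed=4, ix=5, el=14
  summed=4, ix=6, el=2
  summed=4, ix=7, el=12
  summed=7, ix=8, el=3

Final answer: 7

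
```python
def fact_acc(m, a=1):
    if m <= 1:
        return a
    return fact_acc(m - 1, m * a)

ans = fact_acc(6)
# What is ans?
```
Call trace:
fact_acc(m=6, a=1)
  fact_acc(m=5, a=6)
    fact_acc(m=4, a=30)
      fact_acc(m=3, a=120)
        fact_acc(m=2, a=360)
          fact_acc(m=1, a=720)
          -> return 720
        -> return 720
      -> return 720
    -> return 720
  -> return 720
-> return 720

Final answer: 720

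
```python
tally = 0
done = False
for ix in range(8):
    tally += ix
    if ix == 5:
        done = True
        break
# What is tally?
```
Trace:
  tally=0
  tally=0, done=False
  tally=0, done=False, ix=0
  tally=1, done=False, ix=1
  tally=3, done=False, ix=2
  tally=6, done=False, ix=3
  tally=10, done=False, ix=4
  tally=15, done=True, ix=5

Final answer: 15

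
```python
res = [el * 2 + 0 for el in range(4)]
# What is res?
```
Trace:
  el=0
  el=1
  el=2
  el=3
  res=[0, 2, 4, 6]

Final answer: [0, 2, 4, 6]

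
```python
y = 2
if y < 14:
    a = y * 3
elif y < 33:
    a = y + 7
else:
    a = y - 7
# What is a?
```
Trace:
  y=2
  y=2, a=6

Final answer: 6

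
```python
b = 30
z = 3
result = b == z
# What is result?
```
Trace:
  b=30
  b=30, z=3
  b=30, z=3, result=False

Final answer: False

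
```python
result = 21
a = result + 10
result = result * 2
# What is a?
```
Trace:
  result=21
  result=21, a=31
  result=42, a=31

Final answer: 31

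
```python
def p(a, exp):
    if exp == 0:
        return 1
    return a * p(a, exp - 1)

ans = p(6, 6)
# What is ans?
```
Call trace:
p(a=6, exp=6)
  p(a=6, exp=5)
    p(a=6, exp=4)
      p(a=6, exp=3)
        p(a=6, exp=2)
          p(a=6, exp=1)
            p(a=6, exp=0)
            -> return 1
          -> return 6
        -> return 36
      -> return 216
    -> return 1296
  -> return 7776
-> return 46656

Final answer: 46656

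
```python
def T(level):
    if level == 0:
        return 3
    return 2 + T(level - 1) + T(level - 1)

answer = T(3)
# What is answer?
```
Call trace (a repeated sub-call is expanded the first time; later identical calls just restate its return value):
T(level=3)
  T(level=2)
    T(level=1)
      T(level=0)
      -> return 3
      T(level=0)
      -> return 3
    -> return 8
    T(level=1) -> return 8  (same call as traced above)
  -> return 18
  T(level=2) -> return 18  (same call as traced above)
-> return 38

Final answer: 38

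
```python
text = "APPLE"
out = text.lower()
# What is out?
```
Trace:
  text='APPLE'
  text='APPLE', out='apple'

Final answer: 'apple'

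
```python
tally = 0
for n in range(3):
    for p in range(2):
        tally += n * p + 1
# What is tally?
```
Trace:
  tally=0
  tally=1, n=0, p=0
  tally=2, n=0, p=1
  tally=3, n=1, p=0
  tally=5, n=1, p=1
  tally=6, n=2, p=0
  tally=9, n=2, p=1

Final answer: 9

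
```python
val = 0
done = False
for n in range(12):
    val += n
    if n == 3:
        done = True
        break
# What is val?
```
Trace:
  val=0
  val=0, done=False
  val=0, done=False, n=0
  val=1, done=False, n=1
  val=3, done=False, n=2
  val=6, done=True, n=3

Final answer: 6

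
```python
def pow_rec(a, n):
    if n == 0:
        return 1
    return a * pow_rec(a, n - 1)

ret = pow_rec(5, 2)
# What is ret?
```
Call trace:
pow_rec(a=5, n=2)
  pow_rec(a=5, n=1)
    pow_rec(a=5, n=0)
    -> return 1
  -> return 5
-> return 25

Final answer: 25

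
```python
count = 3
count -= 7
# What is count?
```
Trace:
  count=3
  count=-4

Final answer: -4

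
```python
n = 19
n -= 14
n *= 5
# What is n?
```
Trace:
  n=19
  n=5
  n=25

Final answer: 25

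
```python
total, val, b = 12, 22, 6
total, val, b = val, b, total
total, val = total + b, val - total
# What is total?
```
Trace:
  total=12, val=22, b=6
  total=22, val=6, b=12
  total=34, val=-16, b=12

Final answer: 34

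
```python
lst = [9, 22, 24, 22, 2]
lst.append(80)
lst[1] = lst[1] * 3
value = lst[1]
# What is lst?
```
Trace:
  lst=[9, 22, 24, 22, 2]
  lst=[9, 22, 24, 22, 2, 80]
  lst=[9, 66, 24, 22, 2, 80]
  lst=[9, 66, 24, 22, 2, 80], value=66

Final answer: [9, 66, 24, 22, 2, 80]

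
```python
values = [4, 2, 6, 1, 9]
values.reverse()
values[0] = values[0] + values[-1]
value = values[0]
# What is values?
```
Trace:
  values=[4, 2, 6, 1, 9]
  values=[9, 1, 6, 2, 4]
  values=[13, 1, 6, 2, 4]
  values=[13, 1, 6, 2, 4], value=13

Final answer: [13, 1, 6, 2, 4]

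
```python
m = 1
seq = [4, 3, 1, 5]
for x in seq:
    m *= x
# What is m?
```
Trace:
  m=1
  m=4, x=4
  m=12, x=3
  m=12, x=1
  m=60, x=5

Final answer: 60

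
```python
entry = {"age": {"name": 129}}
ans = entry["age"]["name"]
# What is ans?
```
Trace:
  entry={'age': {'name': 129}}
  entry={'age': {'name': 129}}, ans=129

Final answer: 129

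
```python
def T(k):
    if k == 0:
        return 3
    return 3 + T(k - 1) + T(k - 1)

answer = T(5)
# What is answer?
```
Call trace (a repeated sub-call is expanded the first time; later identical calls just restate its return value):
T(k=5)
  T(k=4)
    T(k=3)
      T(k=2)
        T(k=1)
          T(k=0)
          -> return 3
          T(k=0)
          -> return 3
        -> return 9
        T(k=1) -> return 9  (same call as traced above)
      -> return 21
      T(k=2) -> return 21  (same call as traced above)
    -> return 45
    T(k=3) -> return 45  (same call as traced above)
  -> return 93
  T(k=4) -> return 93  (same call as traced above)
-> return 189

Final answer: 189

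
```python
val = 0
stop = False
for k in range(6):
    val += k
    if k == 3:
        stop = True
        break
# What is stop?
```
Trace:
  val=0
  val=0, stop=False
  val=0, stop=False, k=0
  val=1, stop=False, k=1
  val=3, stop=False, k=2
  val=6, stop=True, k=3

Final answer: True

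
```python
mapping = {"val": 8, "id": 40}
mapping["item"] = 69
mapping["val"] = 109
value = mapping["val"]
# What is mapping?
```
Trace:
  mapping={'val': 8, 'id': 40}
  mapping={'val': 8, 'id': 40, 'item': 69}
  mapping={'val': 109, 'id': 40, 'item': 69}
  mapping={'val': 109, 'id': 40, 'item': 69}, value=109

Final answer: {'val': 109, 'id': 40, 'item': 69}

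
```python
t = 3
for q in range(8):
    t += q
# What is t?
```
Trace:
  t=3
  t=3, q=0
  t=4, q=1
  t=6, q=2
  t=9, q=3
  t=13, q=4
  t=18, q=5
  t=24, q=6
  t=31, q=7

Final answer: 31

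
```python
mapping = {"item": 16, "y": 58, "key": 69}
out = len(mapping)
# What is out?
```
Trace:
  mapping={'item': 16, 'y': 58, 'key': 69}
  mapping={'item': 16, 'y': 58, 'key': 69}, out=3

Final answer: 3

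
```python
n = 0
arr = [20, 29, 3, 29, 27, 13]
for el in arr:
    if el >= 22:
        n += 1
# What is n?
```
Trace:
  n=0
  n=0, el=20
  n=1, el=29
  n=1, el=3
  n=2, el=29
  n=3, el=27
  n=3, el=13

Final answer: 3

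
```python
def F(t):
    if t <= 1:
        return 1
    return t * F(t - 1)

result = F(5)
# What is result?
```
Call trace:
F(t=5)
  F(t=4)
    F(t=3)
      F(t=2)
        F(t=1)
        -> return 1
      -> return 2
    -> return 6
  -> return 24
-> return 120

Final answer: 120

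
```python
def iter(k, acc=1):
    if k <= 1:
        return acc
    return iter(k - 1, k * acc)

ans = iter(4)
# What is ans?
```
Call trace:
iter(k=4, acc=1)
  iter(k=3, acc=4)
    iter(k=2, acc=12)
      iter(k=1, acc=24)
      -> return 24
    -> return 24
  -> return 24
-> return 24

Final answer: 24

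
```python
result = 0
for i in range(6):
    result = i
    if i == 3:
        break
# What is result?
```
Trace:
  result=0
  result=0, i=0
  result=1, i=1
  result=2, i=2
  result=3, i=3

Final answer: 3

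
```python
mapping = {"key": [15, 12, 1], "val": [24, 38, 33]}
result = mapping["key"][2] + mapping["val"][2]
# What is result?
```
Trace:
  mapping={'key': [15, 12, 1], 'val': [24, 38, 33]}
  mapping={'key': [15, 12, 1], 'val': [24, 38, 33]}, result=34

Final answer: 34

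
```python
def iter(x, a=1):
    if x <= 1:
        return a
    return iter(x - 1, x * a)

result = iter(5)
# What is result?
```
Call trace:
iter(x=5, a=1)
  iter(x=4, a=5)
    iter(x=3, a=20)
      iter(x=2, a=60)
        iter(x=1, a=120)
        -> return 120
      -> return 120
    -> return 120
  -> return 120
-> return 120

Final answer: 120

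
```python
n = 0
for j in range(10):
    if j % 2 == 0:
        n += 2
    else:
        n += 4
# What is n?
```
Trace:
  n=0
  n=2, j=0
  n=6, j=1
  n=8, j=2
  n=12, j=3
  n=14, j=4
  n=18, j=5
  n=20, j=6
  n=24, j=7
  n=26, j=8
  n=30, j=9

Final answer: 30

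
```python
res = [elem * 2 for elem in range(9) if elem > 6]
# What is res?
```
Trace:
  elem=0
  elem=1
  elem=2
  elem=3
  elem=4
  elem=5
  elem=6
  elem=7
  elem=8
  res=[14, 16]

Final answer: [14, 16]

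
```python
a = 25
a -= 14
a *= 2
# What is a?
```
Trace:
  a=25
  a=11
  a=22

Final answer: 22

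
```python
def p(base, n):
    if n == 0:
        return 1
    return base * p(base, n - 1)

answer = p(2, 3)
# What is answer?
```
Call trace:
p(base=2, n=3)
  p(base=2, n=2)
    p(base=2, n=1)
      p(base=2, n=0)
      -> return 1
    -> return 2
  -> return 4
-> return 8

Final answer: 8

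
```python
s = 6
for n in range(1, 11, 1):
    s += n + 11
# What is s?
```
Trace:
  s=6
  s=18, n=1
  s=31, n=2
  s=45, n=3
  s=60, n=4
  s=76, n=5
  s=93, n=6
  s=111, n=7
  s=130, n=8
  s=150, n=9
  s=171, n=10

Final answer: 171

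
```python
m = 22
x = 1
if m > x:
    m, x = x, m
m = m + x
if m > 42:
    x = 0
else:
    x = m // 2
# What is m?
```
Trace:
  m=22
  m=22, x=1
  m=1, x=22
  m=23, x=22
  m=23, x=11

Final answer: 23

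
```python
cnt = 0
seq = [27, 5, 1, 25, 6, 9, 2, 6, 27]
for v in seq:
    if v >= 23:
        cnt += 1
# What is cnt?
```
Trace:
  cnt=0
  cnt=1, v=27
  cnt=1, v=5
  cnt=1, v=1
  cnt=2, v=25
  cnt=2, v=6
  cnt=2, v=9
  cnt=2, v=2
  cnt=2, v=6
  cnt=3, v=27

Final answer: 3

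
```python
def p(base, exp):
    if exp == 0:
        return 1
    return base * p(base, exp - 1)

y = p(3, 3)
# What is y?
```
Call trace:
p(base=3, exp=3)
  p(base=3, exp=2)
    p(base=3, exp=1)
      p(base=3, exp=0)
      -> return 1
    -> return 3
  -> return 9
-> return 27

Final answer: 27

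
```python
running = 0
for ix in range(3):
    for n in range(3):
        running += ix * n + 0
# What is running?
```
Trace:
  running=0
  running=0, ix=0, n=0
  running=0, ix=0, n=1
  running=0, ix=0, n=2
  running=0, ix=1, n=0
  running=1, ix=1, n=1
  running=3, ix=1, n=2
  running=3, ix=2, n=0
  running=5, ix=2, n=1
  running=9, ix=2, n=2

Final answer: 9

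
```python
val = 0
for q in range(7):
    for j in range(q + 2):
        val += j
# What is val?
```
Trace:
  val=0
  val=0, q=0, j=0
  val=1, q=0, j=1
  val=1, q=1, j=0
  val=2, q=1, j=1
  val=4, q=1, j=2
  val=4, q=2, j=0
  val=5, q=2, j=1
  val=7, q=2, j=2
  val=10, q=2, j=3
  val=10, q=3, j=0
  val=11, q=3, j=1
  val=13, q=3, j=2
  val=16, q=3, j=3
  val=20, q=3, j=4
  val=20, q=4, j=0
  val=21, q=4, j=1
  val=23, q=4, j=2
  val=26, q=4, j=3
  val=30, q=4, j=4
  val=35, q=4, j=5
  val=35, q=5, j=0
  val=36, q=5, j=1
  val=38, q=5, j=2
  val=41, q=5, j=3
  val=45, q=5, j=4
  val=50, q=5, j=5
  val=56, q=5, j=6
  val=56, q=6, j=0
  val=57, q=6, j=1
  val=59, q=6, j=2
  val=62, q=6, j=3
  val=66, q=6, j=4
  val=71, q=6, j=5
  val=77, q=6, j=6
  val=84, q=6, j=7

Final answer: 84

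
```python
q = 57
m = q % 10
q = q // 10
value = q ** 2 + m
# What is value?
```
Trace:
  q=57
  q=57, m=7
  q=5, m=7
  q=5, m=7, value=32

Final answer: 32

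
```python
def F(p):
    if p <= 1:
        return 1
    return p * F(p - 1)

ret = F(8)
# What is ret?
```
Call trace:
F(p=8)
  F(p=7)
    F(p=6)
      F(p=5)
        F(p=4)
          F(p=3)
            F(p=2)
              F(p=1)
              -> return 1
            -> return 2
          -> return 6
        -> return 24
      -> return 120
    -> return 720
  -> return 5040
-> return 40320

Final answer: 40320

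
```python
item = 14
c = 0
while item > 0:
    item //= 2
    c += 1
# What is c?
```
Trace:
  item=14
  item=14, c=0
  item=7, c=1
  item=3, c=2
  item=1, c=3
  item=0, c=4

Final answer: 4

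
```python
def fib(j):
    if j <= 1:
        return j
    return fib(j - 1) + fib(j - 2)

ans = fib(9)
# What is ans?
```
Call trace (a repeated sub-call is expanded the first time; later identical calls just restate its return value):
fib(j=9)
  fib(j=8)
    fib(j=7)
      fib(j=6)
        fib(j=5)
          fib(j=4)
            fib(j=3)
              fib(j=2)
                fib(j=1)
                -> return 1
                fib(j=0)
                -> return 0
              -> return 1
              fib(j=1)
              -> return 1
            -> return 2
            fib(j=2) -> return 1  (same call as traced above)
          -> return 3
          fib(j=3) -> return 2  (same call as traced above)
        -> return 5
        fib(j=4) -> return 3  (same call as traced above)
      -> return 8
      fib(j=5) -> return 5  (same call as traced above)
    -> return 13
    fib(j=6) -> return 8  (same call as traced above)
  -> return 21
  fib(j=7) -> return 13  (same call as traced above)
-> return 34

Final answer: 34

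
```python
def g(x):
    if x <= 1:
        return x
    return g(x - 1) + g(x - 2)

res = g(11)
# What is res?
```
Call trace (a repeated sub-call is expanded the first time; later identical calls just restate its return value):
g(x=11)
  g(x=10)
    g(x=9)
      g(x=8)
        g(x=7)
          g(x=6)
            g(x=5)
              g(x=4)
                g(x=3)
                  g(x=2)
                    g(x=1)
                    -> return 1
                    g(x=0)
                    -> return 0
                  -> return 1
                  g(x=1)
                  -> return 1
                -> return 2
                g(x=2) -> return 1  (same call as traced above)
              -> return 3
              g(x=3) -> return 2  (same call as traced above)
            -> return 5
            g(x=4) -> return 3  (same call as traced above)
          -> return 8
          g(x=5) -> return 5  (same call as traced above)
        -> return 13
        g(x=6) -> return 8  (same call as traced above)
      -> return 21
      g(x=7) -> return 13  (same call as traced above)
    -> return 34
    g(x=8) -> return 21  (same call as traced above)
  -> return 55
  g(x=9) -> return 34  (same call as traced above)
-> return 89

Final answer: 89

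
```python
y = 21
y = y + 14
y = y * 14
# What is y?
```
Trace:
  y=21
  y=35
  y=490

Final answer: 490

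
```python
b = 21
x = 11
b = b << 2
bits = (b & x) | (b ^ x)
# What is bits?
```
Trace:
  b=21
  b=21, x=11
  b=84, x=11
  b=84, x=11, bits=95

Final answer: 95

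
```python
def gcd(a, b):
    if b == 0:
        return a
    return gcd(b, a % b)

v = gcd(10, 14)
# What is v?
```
Call trace:
gcd(a=10, b=14)
  gcd(a=14, b=10)
    gcd(a=10, b=4)
      gcd(a=4, b=2)
        gcd(a=2, b=0)
        -> return 2
      -> return 2
    -> return 2
  -> return 2
-> return 2

Final answer: 2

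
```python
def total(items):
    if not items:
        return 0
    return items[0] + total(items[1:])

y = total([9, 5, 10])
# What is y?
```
Call trace:
total(items=[9, 5, 10])
  total(items=[5, 10])
    total(items=[10])
      total(items=[])
      -> return 0
    -> return 10
  -> return 15
-> return 24

Final answer: 24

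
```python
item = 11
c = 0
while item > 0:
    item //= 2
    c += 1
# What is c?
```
Trace:
  item=11
  item=11, c=0
  item=5, c=1
  item=2, c=2
  item=1, c=3
  item=0, c=4

Final answer: 4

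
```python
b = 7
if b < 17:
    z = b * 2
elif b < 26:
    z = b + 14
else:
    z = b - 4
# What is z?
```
Trace:
  b=7
  b=7, z=14

Final answer: 14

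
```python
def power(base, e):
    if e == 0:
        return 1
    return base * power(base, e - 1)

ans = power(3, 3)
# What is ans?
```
Call trace:
power(base=3, e=3)
  power(base=3, e=2)
    power(base=3, e=1)
      power(base=3, e=0)
      -> return 1
    -> return 3
  -> return 9
-> return 27

Final answer: 27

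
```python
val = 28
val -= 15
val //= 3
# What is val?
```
Trace:
  val=28
  val=13
  val=4

Final answer: 4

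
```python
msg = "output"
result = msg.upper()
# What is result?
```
Trace:
  msg='output'
  msg='output', result='OUTPUT'

Final answer: 'OUTPUT'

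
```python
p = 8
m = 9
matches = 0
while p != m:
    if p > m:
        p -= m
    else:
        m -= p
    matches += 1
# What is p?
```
Trace:
  p=8
  p=8, m=9
  p=8, m=9, matches=0
  p=8, m=1, matches=1
  p=7, m=1, matches=2
  p=6, m=1, matches=3
  p=5, m=1, matches=4
  p=4, m=1, matches=5
  p=3, m=1, matches=6
  p=2, m=1, matches=7
  p=1, m=1, matches=8

Final answer: 1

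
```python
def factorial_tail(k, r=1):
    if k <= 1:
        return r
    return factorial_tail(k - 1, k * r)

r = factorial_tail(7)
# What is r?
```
Call trace:
factorial_tail(k=7, r=1)
  factorial_tail(k=6, r=7)
    factorial_tail(k=5, r=42)
      factorial_tail(k=4, r=210)
        factorial_tail(k=3, r=840)
          factorial_tail(k=2, r=2520)
            factorial_tail(k=1, r=5040)
            -> return 5040
          -> return 5040
        -> return 5040
      -> return 5040
    -> return 5040
  -> return 5040
-> return 5040

Final answer: 5040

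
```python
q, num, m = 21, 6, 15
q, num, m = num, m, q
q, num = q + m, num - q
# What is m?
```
Trace:
  q=21, num=6, m=15
  q=6, num=15, m=21
  q=27, num=9, m=21

Final answer: 21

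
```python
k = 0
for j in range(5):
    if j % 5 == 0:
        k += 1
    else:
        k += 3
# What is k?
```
Trace:
  k=0
  k=1, j=0
  k=4, j=1
  k=7, j=2
  k=10, j=3
  k=13, j=4

Final answer: 13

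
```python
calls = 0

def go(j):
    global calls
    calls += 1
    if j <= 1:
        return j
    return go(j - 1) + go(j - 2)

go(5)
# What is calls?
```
Call trace (a repeated sub-call is expanded the first time; later identical calls just restate its return value):
go(j=5)
  go(j=4)
    go(j=3)
      go(j=2)
        go(j=1)
        -> return 1
        go(j=0)
        -> return 0
      -> return 1
      go(j=1)
      -> return 1
    -> return 2
    go(j=2) -> return 1  (same call as traced above)
  -> return 3
  go(j=3) -> return 2  (same call as traced above)
-> return 5

calls is incremented once per call, so count the calls in each subtree. Let C(j) = number of calls made by go(j).
C(0) = C(1) = 1 (base case, no recursion); C(j) = 1 + C(j - 1) + C(j - 2) otherwise.
C(2) = 1 + C(1) + C(0) = 1 + 1 + 1 = 3
C(3) = 1 + C(2) + C(1) = 1 + 3 + 1 = 5
C(4) = 1 + C(3) + C(2) = 1 + 5 + 3 = 9
C(5) = 1 + C(4) + C(3) = 1 + 9 + 5 = 15
calls = C(5) = 15

Final answer: 15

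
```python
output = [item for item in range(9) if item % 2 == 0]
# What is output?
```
Trace:
  item=0
  item=1
  item=2
  item=3
  item=4
  item=5
  item=6
  item=7
  item=8
  output=[0, 2, 4, 6, 8]

Final answer: [0, 2, 4, 6, 8]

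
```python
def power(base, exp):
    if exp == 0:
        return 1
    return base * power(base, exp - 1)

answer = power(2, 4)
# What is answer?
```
Call trace:
power(base=2, exp=4)
  power(base=2, exp=3)
    power(base=2, exp=2)
      power(base=2, exp=1)
        power(base=2, exp=0)
        -> return 1
      -> return 2
    -> return 4
  -> return 8
-> return 16

Final answer: 16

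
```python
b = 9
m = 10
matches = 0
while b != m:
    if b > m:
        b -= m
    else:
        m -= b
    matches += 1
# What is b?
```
Trace:
  b=9
  b=9, m=10
  b=9, m=10, matches=0
  b=9, m=1, matches=1
  b=8, m=1, matches=2
  b=7, m=1, matches=3
  b=6, m=1, matches=4
  b=5, m=1, matches=5
  b=4, m=1, matches=6
  b=3, m=1, matches=7
  b=2, m=1, matches=8
  b=1, m=1, matches=9

Final answer: 1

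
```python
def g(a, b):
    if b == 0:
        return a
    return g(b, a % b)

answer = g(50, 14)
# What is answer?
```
Call trace:
g(a=50, b=14)
  g(a=14, b=8)
    g(a=8, b=6)
      g(a=6, b=2)
        g(a=2, b=0)
        -> return 2
      -> return 2
    -> return 2
  -> return 2
-> return 2

Final answer: 2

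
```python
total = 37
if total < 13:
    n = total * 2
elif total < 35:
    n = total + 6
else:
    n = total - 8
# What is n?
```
Trace:
  total=37
  total=37, n=29

Final answer: 29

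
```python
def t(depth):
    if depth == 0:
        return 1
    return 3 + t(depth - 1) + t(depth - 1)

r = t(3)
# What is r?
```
Call trace (a repeated sub-call is expanded the first time; later identical calls just restate its return value):
t(depth=3)
  t(depth=2)
    t(depth=1)
      t(depth=0)
      -> return 1
      t(depth=0)
      -> return 1
    -> return 5
    t(depth=1) -> return 5  (same call as traced above)
  -> return 13
  t(depth=2) -> return 13  (same call as traced above)
-> return 29

Final answer: 29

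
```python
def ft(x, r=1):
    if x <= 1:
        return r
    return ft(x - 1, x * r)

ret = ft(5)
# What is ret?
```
Call trace:
ft(x=5, r=1)
  ft(x=4, r=5)
    ft(x=3, r=20)
      ft(x=2, r=60)
        ft(x=1, r=120)
        -> return 120
      -> return 120
    -> return 120
  -> return 120
-> return 120

Final answer: 120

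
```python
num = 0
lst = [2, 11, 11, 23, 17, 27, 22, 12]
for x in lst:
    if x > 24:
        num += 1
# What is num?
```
Trace:
  num=0
  num=0, x=2
  num=0, x=11
  num=0, x=11
  num=0, x=23
  num=0, x=17
  num=1, x=27
  num=1, x=22
  num=1, x=12

Final answer: 1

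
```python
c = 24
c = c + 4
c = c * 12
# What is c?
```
Trace:
  c=24
  c=28
  c=336

Final answer: 336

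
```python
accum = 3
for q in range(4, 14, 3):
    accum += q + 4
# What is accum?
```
Trace:
  accum=3
  accum=11, q=4
  accum=22, q=7
  accum=36, q=10
  accum=53, q=13

Final answer: 53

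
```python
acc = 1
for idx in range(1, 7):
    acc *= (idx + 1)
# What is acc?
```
Trace:
  acc=1
  acc=2, idx=1
  acc=6, idx=2
  acc=24, idx=3
  acc=120, idx=4
  acc=720, idx=5
  acc=5040, idx=6

Final answer: 5040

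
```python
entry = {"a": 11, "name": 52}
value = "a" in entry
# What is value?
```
Trace:
  entry={'a': 11, 'name': 52}
  entry={'a': 11, 'name': 52}, value=True

Final answer: True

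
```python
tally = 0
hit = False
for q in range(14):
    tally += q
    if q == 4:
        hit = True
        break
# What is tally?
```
Trace:
  tally=0
  tally=0, hit=False
  tally=0, hit=False, q=0
  tally=1, hit=False, q=1
  tally=3, hit=False, q=2
  tally=6, hit=False, q=3
  tally=10, hit=True, q=4

Final answer: 10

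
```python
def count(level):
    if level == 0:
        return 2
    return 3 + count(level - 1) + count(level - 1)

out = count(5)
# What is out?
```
Call trace (a repeated sub-call is expanded the first time; later identical calls just restate its return value):
count(level=5)
  count(level=4)
    count(level=3)
      count(level=2)
        count(level=1)
          count(level=0)
          -> return 2
          count(level=0)
          -> return 2
        -> return 7
        count(level=1) -> return 7  (same call as traced above)
      -> return 17
      count(level=2) -> return 17  (same call as traced above)
    -> return 37
    count(level=3) -> return 37  (same call as traced above)
  -> return 77
  count(level=4) -> return 77  (same call as traced above)
-> return 157

Final answer: 157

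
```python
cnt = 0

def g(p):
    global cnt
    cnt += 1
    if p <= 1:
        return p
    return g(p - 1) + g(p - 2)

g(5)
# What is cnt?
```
Call trace (a repeated sub-call is expanded the first time; later identical calls just restate its return value):
g(p=5)
  g(p=4)
    g(p=3)
      g(p=2)
        g(p=1)
        -> return 1
        g(p=0)
        -> return 0
      -> return 1
      g(p=1)
      -> return 1
    -> return 2
    g(p=2) -> return 1  (same call as traced above)
  -> return 3
  g(p=3) -> return 2  (same call as traced above)
-> return 5

cnt is incremented once per call, so count the calls in each subtree. Let C(p) = number of calls made by g(p).
C(0) = C(1) = 1 (base case, no recursion); C(p) = 1 + C(p - 1) + C(p - 2) otherwise.
C(2) = 1 + C(1) + C(0) = 1 + 1 + 1 = 3
C(3) = 1 + C(2) + C(1) = 1 + 3 + 1 = 5
C(4) = 1 + C(3) + C(2) = 1 + 5 + 3 = 9
C(5) = 1 + C(4) + C(3) = 1 + 9 + 5 = 15
cnt = C(5) = 15

Final answer: 15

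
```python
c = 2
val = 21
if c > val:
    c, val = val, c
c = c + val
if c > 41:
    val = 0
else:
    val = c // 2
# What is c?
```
Trace:
  c=2
  c=2, val=21
  c=2, val=21
  c=23, val=21
  c=23, val=11

Final answer: 23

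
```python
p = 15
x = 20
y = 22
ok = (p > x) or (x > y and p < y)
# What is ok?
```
Trace:
  p=15
  p=15, x=20
  p=15, x=20, y=22
  p=15, x=20, y=22, ok=False

Final answer: False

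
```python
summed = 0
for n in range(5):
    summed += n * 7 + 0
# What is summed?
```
Trace:
  summed=0
  summed=0, n=0
  summed=7, n=1
  summed=21, n=2
  summed=42, n=3
  summed=70, n=4

Final answer: 70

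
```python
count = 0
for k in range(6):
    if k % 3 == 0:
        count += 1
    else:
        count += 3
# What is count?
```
Trace:
  count=0
  count=1, k=0
  count=4, k=1
  count=7, k=2
  count=8, k=3
  count=11, k=4
  count=14, k=5

Final answer: 14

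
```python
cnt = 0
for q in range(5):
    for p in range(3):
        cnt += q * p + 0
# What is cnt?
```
Trace:
  cnt=0
  cnt=0, q=0, p=0
  cnt=0, q=0, p=1
  cnt=0, q=0, p=2
  cnt=0, q=1, p=0
  cnt=1, q=1, p=1
  cnt=3, q=1, p=2
  cnt=3, q=2, p=0
  cnt=5, q=2, p=1
  cnt=9, q=2, p=2
  cnt=9, q=3, p=0
  cnt=12, q=3, p=1
  cnt=18, q=3, p=2
  cnt=18, q=4, p=0
  cnt=22, q=4, p=1
  cnt=30, q=4, p=2

Final answer: 30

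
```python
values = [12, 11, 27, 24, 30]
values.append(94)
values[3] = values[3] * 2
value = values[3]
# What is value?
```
Trace:
  values=[12, 11, 27, 24, 30]
  values=[12, 11, 27, 24, 30, 94]
  values=[12, 11, 27, 48, 30, 94]
  values=[12, 11, 27, 48, 30, 94], value=48

Final answer: 48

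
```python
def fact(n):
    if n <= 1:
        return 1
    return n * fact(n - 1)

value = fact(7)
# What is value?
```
Call trace:
fact(n=7)
  fact(n=6)
    fact(n=5)
      fact(n=4)
        fact(n=3)
          fact(n=2)
            fact(n=1)
            -> return 1
          -> return 2
        -> return 6
      -> return 24
    -> return 120
  -> return 720
-> return 5040

Final answer: 5040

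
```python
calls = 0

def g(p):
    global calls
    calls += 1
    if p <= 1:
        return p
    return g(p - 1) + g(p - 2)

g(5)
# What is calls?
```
Call trace (a repeated sub-call is expanded the first time; later identical calls just restate its return value):
g(p=5)
  g(p=4)
    g(p=3)
      g(p=2)
        g(p=1)
        -> return 1
        g(p=0)
        -> return 0
      -> return 1
      g(p=1)
      -> return 1
    -> return 2
    g(p=2) -> return 1  (same call as traced above)
  -> return 3
  g(p=3) -> return 2  (same call as traced above)
-> return 5

calls is incremented once per call, so count the calls in each subtree. Let C(p) = number of calls made by g(p).
C(0) = C(1) = 1 (base case, no recursion); C(p) = 1 + C(p - 1) + C(p - 2) otherwise.
C(2) = 1 + C(1) + C(0) = 1 + 1 + 1 = 3
C(3) = 1 + C(2) + C(1) = 1 + 3 + 1 = 5
C(4) = 1 + C(3) + C(2) = 1 + 5 + 3 = 9
C(5) = 1 + C(4) + C(3) = 1 + 9 + 5 = 15
calls = C(5) = 15

Final answer: 15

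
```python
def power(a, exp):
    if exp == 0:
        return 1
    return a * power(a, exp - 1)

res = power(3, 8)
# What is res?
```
Call trace:
power(a=3, exp=8)
  power(a=3, exp=7)
    power(a=3, exp=6)
      power(a=3, exp=5)
        power(a=3, exp=4)
          power(a=3, exp=3)
            power(a=3, exp=2)
              power(a=3, exp=1)
                power(a=3, exp=0)
                -> return 1
              -> return 3
            -> return 9
          -> return 27
        -> return 81
      -> return 243
    -> return 729
  -> return 2187
-> return 6561

Final answer: 6561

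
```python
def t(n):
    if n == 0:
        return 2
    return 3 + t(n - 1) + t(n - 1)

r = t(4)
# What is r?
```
Call trace (a repeated sub-call is expanded the first time; later identical calls just restate its return value):
t(n=4)
  t(n=3)
    t(n=2)
      t(n=1)
        t(n=0)
        -> return 2
        t(n=0)
        -> return 2
      -> return 7
      t(n=1) -> return 7  (same call as traced above)
    -> return 17
    t(n=2) -> return 17  (same call as traced above)
  -> return 37
  t(n=3) -> return 37  (same call as traced above)
-> return 77

Final answer: 77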